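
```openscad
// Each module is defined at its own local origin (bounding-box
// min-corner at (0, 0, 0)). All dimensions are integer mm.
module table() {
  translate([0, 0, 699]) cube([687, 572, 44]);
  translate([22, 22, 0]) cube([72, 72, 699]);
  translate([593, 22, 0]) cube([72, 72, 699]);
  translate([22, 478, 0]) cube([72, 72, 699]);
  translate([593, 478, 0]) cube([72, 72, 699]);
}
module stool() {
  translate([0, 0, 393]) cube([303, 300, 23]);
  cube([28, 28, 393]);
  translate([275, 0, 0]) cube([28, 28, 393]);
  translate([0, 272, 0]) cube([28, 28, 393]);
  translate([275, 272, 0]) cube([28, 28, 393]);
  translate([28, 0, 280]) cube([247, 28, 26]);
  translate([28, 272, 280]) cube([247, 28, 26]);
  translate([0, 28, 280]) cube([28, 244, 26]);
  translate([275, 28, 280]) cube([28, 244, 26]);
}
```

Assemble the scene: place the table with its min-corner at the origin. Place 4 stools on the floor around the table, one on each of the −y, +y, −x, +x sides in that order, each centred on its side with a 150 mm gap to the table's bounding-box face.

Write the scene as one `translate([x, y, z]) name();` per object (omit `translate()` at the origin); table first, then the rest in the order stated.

table();
translate([192, -450, 0]) stool();
translate([192, 722, 0]) stool();
translate([-453, 136, 0]) stool();
translate([837, 136, 0]) stool();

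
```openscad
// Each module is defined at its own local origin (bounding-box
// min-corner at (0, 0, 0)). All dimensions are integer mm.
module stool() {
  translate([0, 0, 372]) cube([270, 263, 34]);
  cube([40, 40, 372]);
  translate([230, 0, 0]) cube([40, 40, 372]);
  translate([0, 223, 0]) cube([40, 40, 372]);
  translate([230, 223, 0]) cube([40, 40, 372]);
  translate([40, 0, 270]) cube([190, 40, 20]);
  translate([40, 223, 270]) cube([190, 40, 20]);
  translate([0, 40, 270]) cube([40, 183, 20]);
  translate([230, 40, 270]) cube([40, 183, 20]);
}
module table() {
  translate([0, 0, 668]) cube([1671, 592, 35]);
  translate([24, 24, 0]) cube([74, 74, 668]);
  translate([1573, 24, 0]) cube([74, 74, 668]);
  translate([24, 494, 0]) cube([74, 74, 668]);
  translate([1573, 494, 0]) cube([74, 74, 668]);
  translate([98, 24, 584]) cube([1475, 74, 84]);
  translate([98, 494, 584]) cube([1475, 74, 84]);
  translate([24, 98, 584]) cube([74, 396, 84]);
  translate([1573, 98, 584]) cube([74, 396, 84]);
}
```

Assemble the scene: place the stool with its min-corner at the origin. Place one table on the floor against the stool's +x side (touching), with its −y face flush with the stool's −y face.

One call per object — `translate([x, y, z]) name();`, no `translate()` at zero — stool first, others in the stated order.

stool();
translate([270, 0, 0]) table();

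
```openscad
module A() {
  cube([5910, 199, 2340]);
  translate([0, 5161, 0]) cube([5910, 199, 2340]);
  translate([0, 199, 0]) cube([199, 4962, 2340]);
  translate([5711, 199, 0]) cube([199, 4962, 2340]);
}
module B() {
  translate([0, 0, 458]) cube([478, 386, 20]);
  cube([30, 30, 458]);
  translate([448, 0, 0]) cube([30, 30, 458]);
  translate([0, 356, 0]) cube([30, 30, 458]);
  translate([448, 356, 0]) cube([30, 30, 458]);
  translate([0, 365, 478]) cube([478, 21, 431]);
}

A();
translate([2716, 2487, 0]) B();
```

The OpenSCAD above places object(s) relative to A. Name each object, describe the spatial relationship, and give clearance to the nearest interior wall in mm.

Clearances: x = 2517, y = 2288; minimum 2288 mm.

A is a house frame. B is a chair. The chair sits inside the house frame, centred. The clearance to the nearest interior wall is 2288 mm.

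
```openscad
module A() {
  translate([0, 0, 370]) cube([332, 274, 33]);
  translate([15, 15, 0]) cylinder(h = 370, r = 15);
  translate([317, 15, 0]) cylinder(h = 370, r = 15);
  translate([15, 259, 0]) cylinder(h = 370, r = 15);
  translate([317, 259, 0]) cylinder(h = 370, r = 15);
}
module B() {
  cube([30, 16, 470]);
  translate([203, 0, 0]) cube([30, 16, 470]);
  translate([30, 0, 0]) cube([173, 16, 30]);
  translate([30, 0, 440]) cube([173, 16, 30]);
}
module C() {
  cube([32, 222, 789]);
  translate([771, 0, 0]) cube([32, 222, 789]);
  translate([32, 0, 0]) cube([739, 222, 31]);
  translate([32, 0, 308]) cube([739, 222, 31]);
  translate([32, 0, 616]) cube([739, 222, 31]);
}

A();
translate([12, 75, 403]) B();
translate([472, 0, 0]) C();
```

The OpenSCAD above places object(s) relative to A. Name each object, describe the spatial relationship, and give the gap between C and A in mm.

The bookshelf's nearest face is 140 mm from the stool's +x face.

A is a stool. B is a picture frame. C is a bookshelf. The picture frame is on top of the stool. The bookshelf is on the floor beside the stool on its +x side. The gap between the bookshelf and the stool is 140 mm.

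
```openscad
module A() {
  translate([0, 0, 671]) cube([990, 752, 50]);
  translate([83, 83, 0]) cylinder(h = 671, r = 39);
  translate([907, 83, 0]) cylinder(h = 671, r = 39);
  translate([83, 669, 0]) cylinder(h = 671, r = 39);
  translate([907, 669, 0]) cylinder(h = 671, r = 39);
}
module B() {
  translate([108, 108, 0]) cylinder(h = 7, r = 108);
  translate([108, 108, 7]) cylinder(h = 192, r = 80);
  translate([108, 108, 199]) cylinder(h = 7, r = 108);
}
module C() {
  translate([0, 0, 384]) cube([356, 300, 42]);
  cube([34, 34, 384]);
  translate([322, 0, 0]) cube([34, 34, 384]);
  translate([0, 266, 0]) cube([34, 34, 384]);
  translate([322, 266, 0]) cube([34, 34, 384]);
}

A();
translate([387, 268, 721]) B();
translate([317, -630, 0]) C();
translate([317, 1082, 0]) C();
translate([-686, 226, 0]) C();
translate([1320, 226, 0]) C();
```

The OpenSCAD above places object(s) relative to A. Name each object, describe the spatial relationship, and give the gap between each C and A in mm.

A is a table. B is a spool. C is a stool. The spool is on top of the table, centred. Four stools sit around the table at the −y, +y, −x, +x sides. The gap between each stool and the table is 330 mm.

Each stool's nearest face is 330 mm from the table's bounding box.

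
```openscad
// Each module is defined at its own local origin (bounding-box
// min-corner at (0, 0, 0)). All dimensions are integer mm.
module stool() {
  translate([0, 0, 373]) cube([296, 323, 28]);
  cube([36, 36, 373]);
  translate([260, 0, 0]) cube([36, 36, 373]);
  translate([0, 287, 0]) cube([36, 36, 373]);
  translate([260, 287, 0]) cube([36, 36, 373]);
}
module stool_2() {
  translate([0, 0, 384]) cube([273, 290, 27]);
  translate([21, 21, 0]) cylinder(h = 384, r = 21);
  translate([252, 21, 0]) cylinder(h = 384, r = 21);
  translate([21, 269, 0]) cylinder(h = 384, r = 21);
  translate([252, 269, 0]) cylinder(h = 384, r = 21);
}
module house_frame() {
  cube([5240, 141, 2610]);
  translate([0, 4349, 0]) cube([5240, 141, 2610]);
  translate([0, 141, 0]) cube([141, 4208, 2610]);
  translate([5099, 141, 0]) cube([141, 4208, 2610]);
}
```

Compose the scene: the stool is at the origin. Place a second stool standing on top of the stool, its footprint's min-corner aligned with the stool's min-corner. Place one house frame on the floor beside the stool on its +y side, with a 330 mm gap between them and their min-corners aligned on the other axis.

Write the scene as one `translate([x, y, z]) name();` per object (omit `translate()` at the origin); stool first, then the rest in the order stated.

stool();
translate([0, 0, 401]) stool_2();
translate([0, 653, 0]) house_frame();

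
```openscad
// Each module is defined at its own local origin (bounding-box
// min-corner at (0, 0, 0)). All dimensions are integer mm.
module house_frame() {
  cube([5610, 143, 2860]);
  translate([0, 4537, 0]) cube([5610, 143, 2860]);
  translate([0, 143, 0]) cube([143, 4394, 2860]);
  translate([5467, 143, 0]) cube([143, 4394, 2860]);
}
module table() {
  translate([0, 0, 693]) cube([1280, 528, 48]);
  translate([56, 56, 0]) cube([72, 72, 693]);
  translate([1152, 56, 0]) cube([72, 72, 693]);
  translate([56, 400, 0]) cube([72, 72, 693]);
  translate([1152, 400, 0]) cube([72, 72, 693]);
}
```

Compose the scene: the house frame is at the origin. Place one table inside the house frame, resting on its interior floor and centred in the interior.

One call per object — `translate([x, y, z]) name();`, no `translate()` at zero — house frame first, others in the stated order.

house_frame();
translate([2165, 2076, 0]) table();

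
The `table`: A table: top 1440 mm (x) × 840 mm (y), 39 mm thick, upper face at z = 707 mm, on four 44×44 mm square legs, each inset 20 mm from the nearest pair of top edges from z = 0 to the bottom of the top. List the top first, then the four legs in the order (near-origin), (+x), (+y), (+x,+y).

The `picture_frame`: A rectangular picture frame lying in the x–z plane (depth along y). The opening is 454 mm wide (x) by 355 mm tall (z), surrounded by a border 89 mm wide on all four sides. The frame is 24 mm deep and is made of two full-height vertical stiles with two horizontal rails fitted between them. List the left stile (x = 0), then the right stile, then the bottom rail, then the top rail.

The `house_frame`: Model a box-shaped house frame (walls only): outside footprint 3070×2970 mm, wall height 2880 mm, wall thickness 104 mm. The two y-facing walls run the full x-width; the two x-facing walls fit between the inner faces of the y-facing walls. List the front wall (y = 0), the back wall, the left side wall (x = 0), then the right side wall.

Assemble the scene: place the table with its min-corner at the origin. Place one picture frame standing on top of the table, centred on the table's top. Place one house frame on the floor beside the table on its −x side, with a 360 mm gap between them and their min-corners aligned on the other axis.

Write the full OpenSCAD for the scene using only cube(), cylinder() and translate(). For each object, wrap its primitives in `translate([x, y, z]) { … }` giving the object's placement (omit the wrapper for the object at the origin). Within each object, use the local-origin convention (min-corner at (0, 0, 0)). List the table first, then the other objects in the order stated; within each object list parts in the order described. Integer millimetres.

translate([0, 0, 668]) cube([1440, 840, 39]);
translate([20, 20, 0]) cube([44, 44, 668]);
translate([1376, 20, 0]) cube([44, 44, 668]);
translate([20, 776, 0]) cube([44, 44, 668]);
translate([1376, 776, 0]) cube([44, 44, 668]);
translate([404, 408, 707]) {
  cube([89, 24, 533]);
  translate([543, 0, 0]) cube([89, 24, 533]);
  translate([89, 0, 0]) cube([454, 24, 89]);
  translate([89, 0, 444]) cube([454, 24, 89]);
}
translate([-3430, 0, 0]) {
  cube([3070, 104, 2880]);
  translate([0, 2866, 0]) cube([3070, 104, 2880]);
  translate([0, 104, 0]) cube([104, 2762, 2880]);
  translate([2966, 104, 0]) cube([104, 2762, 2880]);
}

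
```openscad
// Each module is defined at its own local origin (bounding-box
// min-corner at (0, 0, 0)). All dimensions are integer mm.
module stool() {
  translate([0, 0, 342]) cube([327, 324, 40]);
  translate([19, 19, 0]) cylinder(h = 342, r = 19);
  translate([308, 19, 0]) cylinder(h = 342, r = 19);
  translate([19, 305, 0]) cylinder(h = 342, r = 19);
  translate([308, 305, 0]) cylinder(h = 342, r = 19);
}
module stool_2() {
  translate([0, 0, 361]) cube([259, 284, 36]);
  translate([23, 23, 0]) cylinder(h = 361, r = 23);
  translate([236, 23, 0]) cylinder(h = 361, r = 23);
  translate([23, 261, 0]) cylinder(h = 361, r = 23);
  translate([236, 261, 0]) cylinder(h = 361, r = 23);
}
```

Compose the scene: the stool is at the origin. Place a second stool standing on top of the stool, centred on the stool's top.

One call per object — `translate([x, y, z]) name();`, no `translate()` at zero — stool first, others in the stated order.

stool();
translate([34, 20, 382]) stool_2();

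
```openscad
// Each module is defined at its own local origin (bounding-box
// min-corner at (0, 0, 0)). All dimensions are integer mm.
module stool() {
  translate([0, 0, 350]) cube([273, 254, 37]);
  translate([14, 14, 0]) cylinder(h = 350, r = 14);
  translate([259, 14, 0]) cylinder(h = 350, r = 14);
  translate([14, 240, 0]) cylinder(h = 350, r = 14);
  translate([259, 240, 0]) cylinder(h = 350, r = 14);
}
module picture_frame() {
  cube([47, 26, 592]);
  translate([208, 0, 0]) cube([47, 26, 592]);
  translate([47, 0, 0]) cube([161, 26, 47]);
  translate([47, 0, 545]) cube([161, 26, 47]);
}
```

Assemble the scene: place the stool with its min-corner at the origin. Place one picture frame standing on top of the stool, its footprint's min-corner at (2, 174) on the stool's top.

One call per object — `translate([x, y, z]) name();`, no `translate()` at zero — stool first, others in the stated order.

stool();
translate([2, 174, 387]) picture_frame();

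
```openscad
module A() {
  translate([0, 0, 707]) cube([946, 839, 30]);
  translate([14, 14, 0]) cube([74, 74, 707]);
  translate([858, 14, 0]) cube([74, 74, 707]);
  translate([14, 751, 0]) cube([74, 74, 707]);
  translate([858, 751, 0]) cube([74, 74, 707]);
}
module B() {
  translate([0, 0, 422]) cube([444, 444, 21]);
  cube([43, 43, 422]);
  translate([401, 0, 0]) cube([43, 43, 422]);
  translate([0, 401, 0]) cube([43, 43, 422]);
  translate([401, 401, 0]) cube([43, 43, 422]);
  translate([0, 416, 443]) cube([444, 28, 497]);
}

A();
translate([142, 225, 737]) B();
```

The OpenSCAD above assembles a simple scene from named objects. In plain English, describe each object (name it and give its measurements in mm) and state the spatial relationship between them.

A is a table: top 946 mm (x) × 839 mm (y), 30 mm thick, upper face at z = 737 mm, on four 74×74 mm square legs, each inset 14 mm from the nearest pair of top edges, running from z = 0 to the bottom of the top.

B is a chair: 444×444 mm seat, 21 mm thick, top at z = 443 mm, on four 43 mm square corner legs flush with the seat edges. A 28 mm thick backrest slab spans the full seat width, extending 497 mm above the seat top, its back face flush with the seat's +y edge.

The chair is on top of the table.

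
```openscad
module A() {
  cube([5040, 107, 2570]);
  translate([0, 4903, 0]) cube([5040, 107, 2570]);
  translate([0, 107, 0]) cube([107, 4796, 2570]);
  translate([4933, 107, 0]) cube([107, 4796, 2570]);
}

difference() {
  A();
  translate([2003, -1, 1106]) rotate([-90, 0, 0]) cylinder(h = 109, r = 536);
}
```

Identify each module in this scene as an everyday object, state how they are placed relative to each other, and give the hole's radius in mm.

The subtracted cylinder has r = 536 mm.

A is a house frame. The house frame has a circular hole through its front wall. The hole's radius is 536 mm.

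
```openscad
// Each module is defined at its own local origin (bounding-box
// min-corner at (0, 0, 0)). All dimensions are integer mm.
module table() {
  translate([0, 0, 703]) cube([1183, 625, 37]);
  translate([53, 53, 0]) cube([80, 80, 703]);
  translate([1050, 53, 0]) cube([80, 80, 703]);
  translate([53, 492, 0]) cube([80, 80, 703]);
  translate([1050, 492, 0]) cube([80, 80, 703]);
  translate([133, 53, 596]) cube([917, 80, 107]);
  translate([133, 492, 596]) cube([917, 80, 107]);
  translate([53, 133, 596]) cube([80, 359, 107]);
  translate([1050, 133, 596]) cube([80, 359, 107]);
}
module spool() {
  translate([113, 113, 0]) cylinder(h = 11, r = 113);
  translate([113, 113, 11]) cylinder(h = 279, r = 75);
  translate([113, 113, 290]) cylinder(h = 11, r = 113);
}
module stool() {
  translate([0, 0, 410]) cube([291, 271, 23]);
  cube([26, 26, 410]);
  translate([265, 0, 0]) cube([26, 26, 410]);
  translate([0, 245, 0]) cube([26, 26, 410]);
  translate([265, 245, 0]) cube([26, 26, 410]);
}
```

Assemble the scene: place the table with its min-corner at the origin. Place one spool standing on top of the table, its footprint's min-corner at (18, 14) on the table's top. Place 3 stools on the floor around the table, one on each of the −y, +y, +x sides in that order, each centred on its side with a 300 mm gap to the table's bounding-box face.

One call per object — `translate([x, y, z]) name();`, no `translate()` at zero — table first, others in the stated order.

table();
translate([18, 14, 740]) spool();
translate([446, -571, 0]) stool();
translate([446, 925, 0]) stool();
translate([1483, 177, 0]) stool();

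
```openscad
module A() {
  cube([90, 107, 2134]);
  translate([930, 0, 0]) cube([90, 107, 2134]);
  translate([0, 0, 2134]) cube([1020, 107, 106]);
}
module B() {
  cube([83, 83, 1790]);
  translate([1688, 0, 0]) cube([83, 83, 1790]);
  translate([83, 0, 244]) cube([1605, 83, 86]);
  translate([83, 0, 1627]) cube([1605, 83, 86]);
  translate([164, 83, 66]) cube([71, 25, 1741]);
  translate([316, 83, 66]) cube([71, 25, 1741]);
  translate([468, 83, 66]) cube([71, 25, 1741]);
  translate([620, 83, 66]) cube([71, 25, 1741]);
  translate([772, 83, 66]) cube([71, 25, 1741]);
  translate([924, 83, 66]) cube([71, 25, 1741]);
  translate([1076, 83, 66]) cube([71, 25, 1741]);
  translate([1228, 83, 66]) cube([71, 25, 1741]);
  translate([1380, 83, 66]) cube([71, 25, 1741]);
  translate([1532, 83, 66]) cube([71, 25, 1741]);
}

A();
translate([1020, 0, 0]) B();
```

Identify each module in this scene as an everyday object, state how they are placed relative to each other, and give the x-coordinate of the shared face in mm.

A is a door frame. B is a fence section. The fence section is against the door frame's +x side, with their −y faces flush. The x-coordinate of the shared face is 1020 mm.

The door frame's +x face and the fence section's −x face are both at x = 1020 mm.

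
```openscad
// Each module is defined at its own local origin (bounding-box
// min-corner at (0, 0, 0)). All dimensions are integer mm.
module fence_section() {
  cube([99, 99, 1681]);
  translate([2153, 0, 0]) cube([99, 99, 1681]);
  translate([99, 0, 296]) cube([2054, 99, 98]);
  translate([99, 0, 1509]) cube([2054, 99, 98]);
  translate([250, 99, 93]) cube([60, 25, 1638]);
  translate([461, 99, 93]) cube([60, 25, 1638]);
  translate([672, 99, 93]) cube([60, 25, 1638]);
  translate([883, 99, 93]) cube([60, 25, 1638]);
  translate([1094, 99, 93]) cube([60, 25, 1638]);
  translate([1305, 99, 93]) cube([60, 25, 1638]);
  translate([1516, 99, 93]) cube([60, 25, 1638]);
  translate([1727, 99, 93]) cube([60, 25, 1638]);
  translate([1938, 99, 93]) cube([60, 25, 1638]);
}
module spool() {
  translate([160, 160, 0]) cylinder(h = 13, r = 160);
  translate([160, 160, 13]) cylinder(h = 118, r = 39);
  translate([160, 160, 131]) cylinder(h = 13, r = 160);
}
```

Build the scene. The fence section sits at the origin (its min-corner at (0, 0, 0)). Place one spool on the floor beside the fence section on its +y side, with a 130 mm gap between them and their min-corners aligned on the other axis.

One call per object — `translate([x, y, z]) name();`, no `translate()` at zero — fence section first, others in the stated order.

fence_section();
translate([0, 254, 0]) spool();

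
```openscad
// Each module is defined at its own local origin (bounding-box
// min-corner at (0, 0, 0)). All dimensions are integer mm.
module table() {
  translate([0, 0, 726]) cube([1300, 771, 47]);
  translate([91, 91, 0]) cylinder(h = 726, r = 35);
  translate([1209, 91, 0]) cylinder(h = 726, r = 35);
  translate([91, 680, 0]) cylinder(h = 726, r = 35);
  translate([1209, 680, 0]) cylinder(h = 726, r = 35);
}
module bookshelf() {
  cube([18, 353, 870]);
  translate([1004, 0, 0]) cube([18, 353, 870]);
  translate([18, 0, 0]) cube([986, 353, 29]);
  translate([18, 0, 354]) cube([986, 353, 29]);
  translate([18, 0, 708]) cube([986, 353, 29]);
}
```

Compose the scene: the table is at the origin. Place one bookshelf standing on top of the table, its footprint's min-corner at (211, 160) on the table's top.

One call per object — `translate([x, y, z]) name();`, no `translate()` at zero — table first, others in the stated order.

table();
translate([211, 160, 773]) bookshelf();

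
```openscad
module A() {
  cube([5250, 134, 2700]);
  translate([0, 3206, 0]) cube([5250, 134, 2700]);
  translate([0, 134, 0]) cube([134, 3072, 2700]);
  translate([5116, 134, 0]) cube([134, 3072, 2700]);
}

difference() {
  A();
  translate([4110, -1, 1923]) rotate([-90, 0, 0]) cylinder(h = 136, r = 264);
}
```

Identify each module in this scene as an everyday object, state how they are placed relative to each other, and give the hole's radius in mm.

A is a house frame. The house frame has a circular hole through its front wall. The hole's radius is 264 mm.

The subtracted cylinder has r = 264 mm.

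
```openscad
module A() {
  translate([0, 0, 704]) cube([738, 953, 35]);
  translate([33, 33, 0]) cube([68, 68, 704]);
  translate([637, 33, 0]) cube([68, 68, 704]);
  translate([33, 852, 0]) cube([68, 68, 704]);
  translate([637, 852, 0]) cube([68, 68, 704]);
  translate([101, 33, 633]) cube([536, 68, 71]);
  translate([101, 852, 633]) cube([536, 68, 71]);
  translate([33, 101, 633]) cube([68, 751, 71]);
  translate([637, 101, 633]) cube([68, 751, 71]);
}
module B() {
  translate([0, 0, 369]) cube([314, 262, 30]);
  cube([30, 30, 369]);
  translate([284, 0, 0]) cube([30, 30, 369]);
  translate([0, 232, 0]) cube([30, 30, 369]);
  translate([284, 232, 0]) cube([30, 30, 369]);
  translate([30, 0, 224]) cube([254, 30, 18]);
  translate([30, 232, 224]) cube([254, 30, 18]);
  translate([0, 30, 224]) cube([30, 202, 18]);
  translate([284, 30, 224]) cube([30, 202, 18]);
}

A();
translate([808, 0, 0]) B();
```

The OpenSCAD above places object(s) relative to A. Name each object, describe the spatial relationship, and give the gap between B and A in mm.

A is a table. B is a stool. The stool is on the floor beside the table on its +x side. The gap between the stool and the table is 70 mm.

The stool's nearest face is 70 mm from the table's +x face.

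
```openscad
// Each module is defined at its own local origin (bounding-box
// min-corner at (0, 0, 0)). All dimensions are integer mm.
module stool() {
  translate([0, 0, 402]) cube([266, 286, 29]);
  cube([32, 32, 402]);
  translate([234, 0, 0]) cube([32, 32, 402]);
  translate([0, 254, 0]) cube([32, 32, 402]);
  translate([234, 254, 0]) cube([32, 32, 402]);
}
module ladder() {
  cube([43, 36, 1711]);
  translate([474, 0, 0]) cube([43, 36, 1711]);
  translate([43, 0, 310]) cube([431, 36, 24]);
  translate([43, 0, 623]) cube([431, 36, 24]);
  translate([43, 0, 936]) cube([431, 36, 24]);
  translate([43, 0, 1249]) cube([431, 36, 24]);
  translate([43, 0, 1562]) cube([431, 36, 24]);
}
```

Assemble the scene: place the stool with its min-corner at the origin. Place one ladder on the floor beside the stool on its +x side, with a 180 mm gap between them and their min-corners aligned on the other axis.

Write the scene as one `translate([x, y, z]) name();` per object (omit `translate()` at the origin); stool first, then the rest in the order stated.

stool();
translate([446, 0, 0]) ladder();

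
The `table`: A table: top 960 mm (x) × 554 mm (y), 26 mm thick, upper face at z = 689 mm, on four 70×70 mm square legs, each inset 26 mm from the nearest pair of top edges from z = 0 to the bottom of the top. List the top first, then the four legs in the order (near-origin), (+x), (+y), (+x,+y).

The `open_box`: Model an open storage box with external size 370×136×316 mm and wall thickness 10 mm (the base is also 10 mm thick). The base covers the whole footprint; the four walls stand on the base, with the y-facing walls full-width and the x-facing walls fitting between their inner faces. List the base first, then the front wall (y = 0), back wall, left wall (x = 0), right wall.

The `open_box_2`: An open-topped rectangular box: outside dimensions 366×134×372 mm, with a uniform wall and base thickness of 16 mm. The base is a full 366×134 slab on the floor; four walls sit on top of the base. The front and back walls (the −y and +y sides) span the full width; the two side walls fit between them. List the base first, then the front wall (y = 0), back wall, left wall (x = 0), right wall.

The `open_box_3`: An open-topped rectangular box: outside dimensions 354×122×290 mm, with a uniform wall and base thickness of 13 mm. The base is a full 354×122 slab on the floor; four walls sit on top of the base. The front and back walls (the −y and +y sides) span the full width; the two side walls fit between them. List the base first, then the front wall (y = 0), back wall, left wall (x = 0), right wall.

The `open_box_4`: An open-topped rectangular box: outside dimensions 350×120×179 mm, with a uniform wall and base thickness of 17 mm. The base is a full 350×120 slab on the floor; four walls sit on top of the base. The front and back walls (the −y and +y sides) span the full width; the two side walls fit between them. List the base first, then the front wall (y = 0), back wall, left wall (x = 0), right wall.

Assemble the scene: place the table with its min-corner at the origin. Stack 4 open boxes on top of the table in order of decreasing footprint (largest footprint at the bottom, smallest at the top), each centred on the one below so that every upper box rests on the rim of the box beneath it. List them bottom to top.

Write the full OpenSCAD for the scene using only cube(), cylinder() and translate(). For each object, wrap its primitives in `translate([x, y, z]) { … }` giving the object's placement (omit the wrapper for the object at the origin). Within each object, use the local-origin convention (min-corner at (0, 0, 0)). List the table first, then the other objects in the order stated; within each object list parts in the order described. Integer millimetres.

translate([0, 0, 663]) cube([960, 554, 26]);
translate([26, 26, 0]) cube([70, 70, 663]);
translate([864, 26, 0]) cube([70, 70, 663]);
translate([26, 458, 0]) cube([70, 70, 663]);
translate([864, 458, 0]) cube([70, 70, 663]);
translate([295, 209, 689]) {
  cube([370, 136, 10]);
  translate([0, 0, 10]) cube([370, 10, 306]);
  translate([0, 126, 10]) cube([370, 10, 306]);
  translate([0, 10, 10]) cube([10, 116, 306]);
  translate([360, 10, 10]) cube([10, 116, 306]);
}
translate([297, 210, 1005]) {
  cube([366, 134, 16]);
  translate([0, 0, 16]) cube([366, 16, 356]);
  translate([0, 118, 16]) cube([366, 16, 356]);
  translate([0, 16, 16]) cube([16, 102, 356]);
  translate([350, 16, 16]) cube([16, 102, 356]);
}
translate([303, 216, 1377]) {
  cube([354, 122, 13]);
  translate([0, 0, 13]) cube([354, 13, 277]);
  translate([0, 109, 13]) cube([354, 13, 277]);
  translate([0, 13, 13]) cube([13, 96, 277]);
  translate([341, 13, 13]) cube([13, 96, 277]);
}
translate([305, 217, 1667]) {
  cube([350, 120, 17]);
  translate([0, 0, 17]) cube([350, 17, 162]);
  translate([0, 103, 17]) cube([350, 17, 162]);
  translate([0, 17, 17]) cube([17, 86, 162]);
  translate([333, 17, 17]) cube([17, 86, 162]);
}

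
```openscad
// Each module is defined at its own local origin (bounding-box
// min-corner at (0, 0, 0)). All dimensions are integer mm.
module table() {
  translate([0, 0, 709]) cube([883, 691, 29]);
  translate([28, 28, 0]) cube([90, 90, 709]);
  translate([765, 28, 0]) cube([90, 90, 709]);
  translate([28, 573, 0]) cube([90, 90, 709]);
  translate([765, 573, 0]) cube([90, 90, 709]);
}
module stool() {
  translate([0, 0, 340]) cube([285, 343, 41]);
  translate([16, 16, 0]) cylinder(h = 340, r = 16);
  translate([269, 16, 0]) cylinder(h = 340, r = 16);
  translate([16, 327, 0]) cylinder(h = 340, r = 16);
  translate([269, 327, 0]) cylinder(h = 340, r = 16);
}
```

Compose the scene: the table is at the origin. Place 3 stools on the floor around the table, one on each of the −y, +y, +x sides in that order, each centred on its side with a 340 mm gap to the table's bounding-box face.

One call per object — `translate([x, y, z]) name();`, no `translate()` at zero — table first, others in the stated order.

table();
translate([299, -683, 0]) stool();
translate([299, 1031, 0]) stool();
translate([1223, 174, 0]) stool();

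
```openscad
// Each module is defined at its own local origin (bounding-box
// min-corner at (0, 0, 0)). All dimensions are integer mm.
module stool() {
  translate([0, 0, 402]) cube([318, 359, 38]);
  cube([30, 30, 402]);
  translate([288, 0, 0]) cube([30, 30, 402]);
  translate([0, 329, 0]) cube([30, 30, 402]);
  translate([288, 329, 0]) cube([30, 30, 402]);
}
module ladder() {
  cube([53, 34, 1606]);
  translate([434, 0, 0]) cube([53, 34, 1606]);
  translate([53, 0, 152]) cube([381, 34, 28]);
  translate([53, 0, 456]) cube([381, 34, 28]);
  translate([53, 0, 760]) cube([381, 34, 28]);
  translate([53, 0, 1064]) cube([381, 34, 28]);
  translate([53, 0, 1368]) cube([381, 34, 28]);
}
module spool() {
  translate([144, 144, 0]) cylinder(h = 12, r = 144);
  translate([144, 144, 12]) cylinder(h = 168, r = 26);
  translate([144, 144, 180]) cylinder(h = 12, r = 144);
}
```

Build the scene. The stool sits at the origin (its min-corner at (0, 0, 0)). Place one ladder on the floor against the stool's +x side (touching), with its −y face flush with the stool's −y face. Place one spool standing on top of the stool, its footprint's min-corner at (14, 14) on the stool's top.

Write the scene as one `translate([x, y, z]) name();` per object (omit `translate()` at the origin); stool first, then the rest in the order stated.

stool();
translate([318, 0, 0]) ladder();
translate([14, 14, 440]) spool();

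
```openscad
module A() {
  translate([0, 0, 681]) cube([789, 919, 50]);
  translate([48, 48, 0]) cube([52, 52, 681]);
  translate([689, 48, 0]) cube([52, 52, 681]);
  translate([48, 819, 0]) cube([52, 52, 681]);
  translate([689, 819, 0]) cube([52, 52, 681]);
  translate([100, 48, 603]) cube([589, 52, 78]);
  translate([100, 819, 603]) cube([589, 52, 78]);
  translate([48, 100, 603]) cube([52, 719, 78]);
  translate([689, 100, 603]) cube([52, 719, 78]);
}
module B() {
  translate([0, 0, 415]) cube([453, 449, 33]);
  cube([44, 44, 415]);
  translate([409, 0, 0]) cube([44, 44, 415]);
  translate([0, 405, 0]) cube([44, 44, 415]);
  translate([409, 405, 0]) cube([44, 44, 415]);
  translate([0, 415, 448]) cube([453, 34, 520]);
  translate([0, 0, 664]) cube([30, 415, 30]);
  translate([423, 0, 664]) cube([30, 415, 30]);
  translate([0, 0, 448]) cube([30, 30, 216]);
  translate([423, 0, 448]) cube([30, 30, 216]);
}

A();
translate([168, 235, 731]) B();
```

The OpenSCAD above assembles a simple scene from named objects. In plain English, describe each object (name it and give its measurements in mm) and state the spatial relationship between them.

A is a rectangular dining table. The top is 789×919×50 mm with its upper surface at z = 731 mm. It stands on four 52×52 mm square legs, each inset 48 mm from the nearest pair of top edges, running from the floor to the underside of the top. Four apron rails, 52 mm thick and 78 mm tall, run between adjacent legs with their top edges flush with the underside of the top and their outer faces flush with the legs' outer faces.

B is a chair. The seat is a 453×449×33 mm slab with its top at z = 448 mm, on four 44×44 mm corner legs (flush with the seat edges, standing on z = 0). A flat backrest 34 mm thick, 520 mm tall, spans the full seat width and rises from the seat top along its +y edge, rear face flush with the rear of the seat. Two armrests of 30×30 mm section run along each side from the seat's front edge to the front of the backrest, top faces 246 mm above the seat top and outer faces flush with the seat's x-edges; a 30×30 mm post under the front of each armrest stands on the seat at the front corner.

The chair is on top of the table, centred.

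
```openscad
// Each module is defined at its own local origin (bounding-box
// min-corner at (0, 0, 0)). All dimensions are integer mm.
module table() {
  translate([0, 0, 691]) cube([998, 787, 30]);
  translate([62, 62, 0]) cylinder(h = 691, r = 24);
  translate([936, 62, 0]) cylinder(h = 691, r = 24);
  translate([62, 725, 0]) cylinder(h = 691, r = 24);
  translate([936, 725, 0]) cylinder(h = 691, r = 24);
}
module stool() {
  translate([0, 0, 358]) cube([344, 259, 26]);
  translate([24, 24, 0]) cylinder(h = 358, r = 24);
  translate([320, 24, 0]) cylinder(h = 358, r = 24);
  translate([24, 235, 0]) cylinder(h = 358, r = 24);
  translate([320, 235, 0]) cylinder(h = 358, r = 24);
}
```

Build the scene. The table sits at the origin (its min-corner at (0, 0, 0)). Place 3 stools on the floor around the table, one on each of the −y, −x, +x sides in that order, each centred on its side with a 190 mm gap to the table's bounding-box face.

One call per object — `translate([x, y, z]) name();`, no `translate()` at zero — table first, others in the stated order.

table();
translate([327, -449, 0]) stool();
translate([-534, 264, 0]) stool();
translate([1188, 264, 0]) stool();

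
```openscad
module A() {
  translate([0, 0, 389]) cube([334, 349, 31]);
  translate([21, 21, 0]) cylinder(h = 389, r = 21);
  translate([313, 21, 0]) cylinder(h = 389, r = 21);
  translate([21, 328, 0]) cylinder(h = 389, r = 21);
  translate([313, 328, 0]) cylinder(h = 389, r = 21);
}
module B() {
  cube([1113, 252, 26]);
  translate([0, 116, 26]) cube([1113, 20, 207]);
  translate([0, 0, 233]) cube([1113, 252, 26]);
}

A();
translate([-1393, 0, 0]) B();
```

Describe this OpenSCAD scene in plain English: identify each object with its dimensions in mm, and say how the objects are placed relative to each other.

A is a four-legged stool. The seat is a 334×349×31 mm slab whose top surface is at z = 420 mm; four round legs, each 42 mm in diameter, run from the floor (z = 0) to the underside of the seat, each leg's axis is inset half a diameter from the nearest pair of seat edges (so the leg's bounding box is flush with the corner).

B is an I-beam lying along x, 1113 mm long. Overall section height 259 mm. Two flanges 252 mm wide (y) and 26 mm thick, one on the floor and one at the top; a web 20 mm thick runs between them, centred on the flange width.

The I-beam is on the floor beside the stool on its −x side.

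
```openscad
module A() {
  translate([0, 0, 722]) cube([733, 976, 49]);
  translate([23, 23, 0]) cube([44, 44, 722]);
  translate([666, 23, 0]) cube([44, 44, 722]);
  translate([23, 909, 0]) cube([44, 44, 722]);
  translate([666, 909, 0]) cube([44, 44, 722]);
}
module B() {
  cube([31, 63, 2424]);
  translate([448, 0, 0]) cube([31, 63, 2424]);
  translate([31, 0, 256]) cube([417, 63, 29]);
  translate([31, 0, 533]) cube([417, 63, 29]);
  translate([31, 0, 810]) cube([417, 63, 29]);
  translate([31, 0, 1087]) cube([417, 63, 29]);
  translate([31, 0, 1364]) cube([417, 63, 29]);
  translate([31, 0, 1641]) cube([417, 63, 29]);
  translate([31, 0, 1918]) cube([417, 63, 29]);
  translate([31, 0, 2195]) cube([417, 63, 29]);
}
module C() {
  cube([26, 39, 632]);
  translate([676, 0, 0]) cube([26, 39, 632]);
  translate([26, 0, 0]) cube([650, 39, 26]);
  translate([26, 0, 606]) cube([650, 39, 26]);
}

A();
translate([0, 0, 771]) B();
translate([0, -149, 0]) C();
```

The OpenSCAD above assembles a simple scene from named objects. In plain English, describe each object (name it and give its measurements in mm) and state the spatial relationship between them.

A is a rectangular dining table. The top is 733×976×49 mm with its upper surface at z = 771 mm. It stands on four 44×44 mm square legs, each inset 23 mm from the nearest pair of top edges, running from the floor to the underside of the top.

B is a wooden ladder with two side rails of 31×63 mm section and 2424 mm height, set 479 mm apart overall. Between them run 8 rectangular rungs (63 mm deep, 29 mm thick), front faces flush with the rails' −y face. The bottom of the first rung is 256 mm above the floor and each subsequent rung is 277 mm higher than the one below.

C is a rectangular picture frame lying in the x–z plane (depth along y). The opening is 650 mm wide (x) by 580 mm tall (z), surrounded by a border 26 mm wide on all four sides. The frame is 39 mm deep and is made of two full-height vertical stiles with two horizontal rails fitted between them.

The ladder is on top of the table. The picture frame is on the floor beside the table on its −y side.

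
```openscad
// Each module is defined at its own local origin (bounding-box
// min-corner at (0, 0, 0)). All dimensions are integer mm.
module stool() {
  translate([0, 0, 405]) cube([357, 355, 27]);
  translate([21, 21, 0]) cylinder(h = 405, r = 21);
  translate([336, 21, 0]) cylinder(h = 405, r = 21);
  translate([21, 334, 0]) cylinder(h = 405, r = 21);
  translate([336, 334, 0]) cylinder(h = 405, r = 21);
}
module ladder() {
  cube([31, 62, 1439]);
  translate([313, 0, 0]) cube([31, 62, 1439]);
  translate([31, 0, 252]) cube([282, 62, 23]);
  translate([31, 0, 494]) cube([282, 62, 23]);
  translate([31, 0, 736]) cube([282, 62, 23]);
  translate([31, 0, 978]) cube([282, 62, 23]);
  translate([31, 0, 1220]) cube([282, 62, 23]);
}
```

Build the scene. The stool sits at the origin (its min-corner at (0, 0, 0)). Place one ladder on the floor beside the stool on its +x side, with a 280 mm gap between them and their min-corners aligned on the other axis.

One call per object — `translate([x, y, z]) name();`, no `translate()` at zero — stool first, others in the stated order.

stool();
translate([637, 0, 0]) ladder();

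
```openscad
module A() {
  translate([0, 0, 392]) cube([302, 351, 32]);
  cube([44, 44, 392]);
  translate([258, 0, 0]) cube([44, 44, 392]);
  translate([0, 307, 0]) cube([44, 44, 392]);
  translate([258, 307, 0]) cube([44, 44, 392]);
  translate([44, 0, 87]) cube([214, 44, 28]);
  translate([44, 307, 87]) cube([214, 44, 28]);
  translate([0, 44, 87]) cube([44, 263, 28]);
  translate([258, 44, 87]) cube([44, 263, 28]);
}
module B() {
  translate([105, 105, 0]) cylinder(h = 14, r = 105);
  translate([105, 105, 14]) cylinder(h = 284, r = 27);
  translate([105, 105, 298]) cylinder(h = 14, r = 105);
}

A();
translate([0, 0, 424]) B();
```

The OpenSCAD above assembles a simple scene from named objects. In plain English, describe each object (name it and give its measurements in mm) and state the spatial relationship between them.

A is a simple wooden stool: a rectangular seat 302 mm (x) by 351 mm (y), 32 mm thick, top face at z = 424 mm, on four square legs, each 44×44 mm in cross-section. The legs rest on z = 0, each flush with a corner of the seat. Four stretchers, 44 mm wide and 28 mm tall, connect adjacent legs with their undersides at z = 87 mm, each running between the inner faces of the legs it joins and aligned with the legs' outer faces on the other axis.

B is a spool: two coaxial disc flanges of radius 105 mm and thickness 14 mm, joined by a core cylinder of radius 27 mm and height 284 mm. The lower flange rests on z = 0 and the three cylinders share a vertical axis.

The spool is on top of the stool.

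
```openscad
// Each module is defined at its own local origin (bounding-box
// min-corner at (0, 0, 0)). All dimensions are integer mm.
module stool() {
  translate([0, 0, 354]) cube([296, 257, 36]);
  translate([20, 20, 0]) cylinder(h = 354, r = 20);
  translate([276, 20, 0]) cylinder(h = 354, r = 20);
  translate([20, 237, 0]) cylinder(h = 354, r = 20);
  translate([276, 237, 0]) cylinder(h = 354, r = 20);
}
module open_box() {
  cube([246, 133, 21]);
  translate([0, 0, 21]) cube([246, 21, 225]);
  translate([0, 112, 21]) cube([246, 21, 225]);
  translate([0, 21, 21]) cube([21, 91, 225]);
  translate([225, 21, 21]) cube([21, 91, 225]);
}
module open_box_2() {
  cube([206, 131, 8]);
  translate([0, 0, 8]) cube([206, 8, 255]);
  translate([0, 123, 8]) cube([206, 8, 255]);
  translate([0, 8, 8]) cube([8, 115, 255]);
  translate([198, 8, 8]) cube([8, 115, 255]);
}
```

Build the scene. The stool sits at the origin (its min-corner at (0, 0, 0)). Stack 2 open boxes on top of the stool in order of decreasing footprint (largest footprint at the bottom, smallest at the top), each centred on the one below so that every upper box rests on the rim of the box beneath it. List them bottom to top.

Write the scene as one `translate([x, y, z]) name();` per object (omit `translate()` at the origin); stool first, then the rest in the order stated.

stool();
translate([25, 62, 390]) open_box();
translate([45, 63, 636]) open_box_2();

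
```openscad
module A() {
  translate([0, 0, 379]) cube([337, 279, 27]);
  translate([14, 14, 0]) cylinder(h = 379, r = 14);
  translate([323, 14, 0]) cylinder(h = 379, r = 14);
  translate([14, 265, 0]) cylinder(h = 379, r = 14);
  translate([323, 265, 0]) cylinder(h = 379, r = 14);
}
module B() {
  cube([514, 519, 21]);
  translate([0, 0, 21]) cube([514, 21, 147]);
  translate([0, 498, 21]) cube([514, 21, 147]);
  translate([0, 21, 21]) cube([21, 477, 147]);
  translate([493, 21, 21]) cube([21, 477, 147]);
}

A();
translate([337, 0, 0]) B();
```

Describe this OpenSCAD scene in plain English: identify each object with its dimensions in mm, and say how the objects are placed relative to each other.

A is a simple wooden stool: a rectangular seat 337 mm (x) by 279 mm (y), 27 mm thick, top face at z = 406 mm, on four round legs, each 28 mm in diameter. The legs rest on z = 0, each leg's axis is inset half a diameter from the nearest pair of seat edges (so the leg's bounding box is flush with the corner).

B is an open storage box with external size 514×519×168 mm and wall thickness 21 mm (the base is also 21 mm thick). The base covers the whole footprint; the four walls stand on the base, with the y-facing walls full-width and the x-facing walls fitting between their inner faces.

The open box is against the stool's +x side, with their −y faces flush.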